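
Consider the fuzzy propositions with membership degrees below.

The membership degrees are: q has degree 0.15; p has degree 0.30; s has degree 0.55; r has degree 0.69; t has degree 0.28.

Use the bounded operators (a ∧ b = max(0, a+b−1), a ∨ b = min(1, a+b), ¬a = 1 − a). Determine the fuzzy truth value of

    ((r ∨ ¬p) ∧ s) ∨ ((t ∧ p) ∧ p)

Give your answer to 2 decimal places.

0.55

¬p = 1 − 0.30 = 0.70
r ∨ ¬p = min(1, a+b) on (0.69, 0.70) = 1.00
(r ∨ ¬p) ∧ s = max(0, a+b−1) on (1.00, 0.55) = 0.55
t ∧ p = max(0, a+b−1) on (0.28, 0.30) = 0.00
(t ∧ p) ∧ p = max(0, a+b−1) on (0.00, 0.30) = 0.00
((r ∨ ¬p) ∧ s) ∨ ((t ∧ p) ∧ p) = min(1, a+b) on (0.55, 0.00) = 0.55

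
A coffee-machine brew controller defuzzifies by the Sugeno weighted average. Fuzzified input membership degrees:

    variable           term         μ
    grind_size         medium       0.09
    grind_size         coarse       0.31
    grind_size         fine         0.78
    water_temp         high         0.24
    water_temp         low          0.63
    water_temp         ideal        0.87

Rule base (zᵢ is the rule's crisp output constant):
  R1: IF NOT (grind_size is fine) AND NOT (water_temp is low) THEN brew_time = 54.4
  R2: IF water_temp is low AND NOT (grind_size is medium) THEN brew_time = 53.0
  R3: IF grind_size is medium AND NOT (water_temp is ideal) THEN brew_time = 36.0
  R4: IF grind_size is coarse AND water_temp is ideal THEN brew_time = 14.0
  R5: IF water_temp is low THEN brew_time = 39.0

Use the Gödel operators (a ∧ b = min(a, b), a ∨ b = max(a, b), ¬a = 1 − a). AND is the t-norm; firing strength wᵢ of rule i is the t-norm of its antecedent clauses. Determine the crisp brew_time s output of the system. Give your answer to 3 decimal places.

R1 (z=54.4): ¬fine=1−0.78=0.22, ¬low=1−0.63=0.37; AND[min(a, b)] → w = 0.22
R2 (z=53.0): low=0.63, ¬medium=1−0.09=0.91; AND[min(a, b)] → w = 0.63
R3 (z=36.0): medium=0.09, ¬ideal=1−0.87=0.13; AND[min(a, b)] → w = 0.09
R4 (z=14.0): coarse=0.31, ideal=0.87; AND[min(a, b)] → w = 0.31
R5 (z=39.0): low=0.63 → w = 0.63
Weighted average = (0.22·54.4 + 0.63·53.0 + 0.09·36.0 + 0.31·14.0 + 0.63·39.0) / (0.22 + 0.63 + 0.09 + 0.31 + 0.63)
  = 77.5080 / 1.8800 = 41.228

41.228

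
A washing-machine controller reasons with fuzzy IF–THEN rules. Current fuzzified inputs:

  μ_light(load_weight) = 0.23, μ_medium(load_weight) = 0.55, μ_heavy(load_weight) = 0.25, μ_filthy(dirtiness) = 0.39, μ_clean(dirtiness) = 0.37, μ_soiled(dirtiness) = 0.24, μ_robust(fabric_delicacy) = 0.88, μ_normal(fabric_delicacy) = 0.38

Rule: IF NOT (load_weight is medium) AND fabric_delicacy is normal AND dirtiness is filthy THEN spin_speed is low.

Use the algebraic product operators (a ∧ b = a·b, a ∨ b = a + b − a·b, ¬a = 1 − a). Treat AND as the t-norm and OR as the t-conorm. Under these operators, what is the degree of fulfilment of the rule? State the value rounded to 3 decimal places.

firing strength: ¬medium=1−0.55=0.45, normal=0.38, filthy=0.39; AND[a·b] → w = 0.0667

0.067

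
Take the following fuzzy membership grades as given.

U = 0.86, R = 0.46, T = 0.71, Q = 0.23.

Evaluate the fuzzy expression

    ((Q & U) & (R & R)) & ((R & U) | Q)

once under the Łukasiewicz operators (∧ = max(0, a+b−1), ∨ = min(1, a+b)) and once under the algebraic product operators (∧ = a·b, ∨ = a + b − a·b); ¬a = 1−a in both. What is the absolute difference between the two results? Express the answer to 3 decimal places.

0.022

Under Łukasiewicz:
  Q & U = max(0, a+b−1) on (0.23, 0.86) = 0.09
  R & R = max(0, a+b−1) on (0.46, 0.46) = 0.00
  (Q & U) & (R & R) = max(0, a+b−1) on (0.09, 0.00) = 0.00
  R & U = max(0, a+b−1) on (0.46, 0.86) = 0.32
  (R & U) | Q = min(1, a+b) on (0.32, 0.23) = 0.55
  ((Q & U) & (R & R)) & ((R & U) | Q) = max(0, a+b−1) on (0.00, 0.55) = 0.00
  → value = 0.0000
Under algebraic product:
  Q & U = a·b on (0.2300, 0.8600) = 0.1978
  R & R = a·b on (0.4600, 0.4600) = 0.2116
  (Q & U) & (R & R) = a·b on (0.1978, 0.2116) = 0.0419
  R & U = a·b on (0.4600, 0.8600) = 0.3956
  (R & U) | Q = a + b − a·b on (0.3956, 0.2300) = 0.5346
  ((Q & U) & (R & R)) & ((R & U) | Q) = a·b on (0.0419, 0.5346) = 0.0224
  → value = 0.0224
|0.0000 − 0.0224| = 0.022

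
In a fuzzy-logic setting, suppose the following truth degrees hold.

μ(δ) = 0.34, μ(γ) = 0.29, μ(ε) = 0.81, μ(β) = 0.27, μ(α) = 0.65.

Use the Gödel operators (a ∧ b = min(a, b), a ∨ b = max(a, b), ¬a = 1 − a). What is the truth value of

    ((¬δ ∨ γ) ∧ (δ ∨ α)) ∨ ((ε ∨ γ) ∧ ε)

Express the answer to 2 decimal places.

0.81

¬δ = 1 − 0.34 = 0.66
¬δ ∨ γ = max(a, b) on (0.66, 0.29) = 0.66
δ ∨ α = max(a, b) on (0.34, 0.65) = 0.65
(¬δ ∨ γ) ∧ (δ ∨ α) = min(a, b) on (0.66, 0.65) = 0.65
ε ∨ γ = max(a, b) on (0.81, 0.29) = 0.81
(ε ∨ γ) ∧ ε = min(a, b) on (0.81, 0.81) = 0.81
((¬δ ∨ γ) ∧ (δ ∨ α)) ∨ ((ε ∨ γ) ∧ ε) = max(a, b) on (0.65, 0.81) = 0.81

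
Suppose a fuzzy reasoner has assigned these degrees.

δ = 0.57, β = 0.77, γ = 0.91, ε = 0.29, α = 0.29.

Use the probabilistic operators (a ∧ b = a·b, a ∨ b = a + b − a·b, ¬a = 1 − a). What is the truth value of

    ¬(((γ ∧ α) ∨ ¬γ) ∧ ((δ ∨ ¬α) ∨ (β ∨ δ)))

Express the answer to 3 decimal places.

γ ∧ α = a·b on (0.9100, 0.2900) = 0.2639
¬γ = 1 − 0.9100 = 0.0900
(γ ∧ α) ∨ ¬γ = a + b − a·b on (0.2639, 0.0900) = 0.3301
¬α = 1 − 0.2900 = 0.7100
δ ∨ ¬α = a + b − a·b on (0.5700, 0.7100) = 0.8753
β ∨ δ = a + b − a·b on (0.7700, 0.5700) = 0.9011
(δ ∨ ¬α) ∨ (β ∨ δ) = a + b − a·b on (0.8753, 0.9011) = 0.9877
((γ ∧ α) ∨ ¬γ) ∧ ((δ ∨ ¬α) ∨ (β ∨ δ)) = a·b on (0.3301, 0.9877) = 0.3261
¬(((γ ∧ α) ∨ ¬γ) ∧ ((δ ∨ ¬α) ∨ (β ∨ δ))) = 1 − 0.3261 = 0.6739

0.674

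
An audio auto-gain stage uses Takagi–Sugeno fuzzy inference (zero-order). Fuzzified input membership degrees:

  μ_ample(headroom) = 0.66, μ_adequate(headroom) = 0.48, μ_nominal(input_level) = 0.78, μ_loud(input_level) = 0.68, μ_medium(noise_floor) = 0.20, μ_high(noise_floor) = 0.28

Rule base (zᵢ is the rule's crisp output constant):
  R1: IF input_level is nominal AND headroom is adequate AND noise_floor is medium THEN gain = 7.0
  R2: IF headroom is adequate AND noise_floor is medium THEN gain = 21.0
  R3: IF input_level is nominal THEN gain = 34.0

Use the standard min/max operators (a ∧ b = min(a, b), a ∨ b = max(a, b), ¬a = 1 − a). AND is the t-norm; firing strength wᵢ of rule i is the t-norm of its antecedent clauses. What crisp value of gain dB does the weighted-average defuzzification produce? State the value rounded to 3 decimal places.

R1 (z=7.0): nominal=0.78, adequate=0.48, medium=0.20; AND[min(a, b)] → w = 0.20
R2 (z=21.0): adequate=0.48, medium=0.20; AND[min(a, b)] → w = 0.20
R3 (z=34.0): nominal=0.78 → w = 0.78
Weighted average = (0.20·7.0 + 0.20·21.0 + 0.78·34.0) / (0.20 + 0.20 + 0.78)
  = 32.1200 / 1.1800 = 27.220

27.220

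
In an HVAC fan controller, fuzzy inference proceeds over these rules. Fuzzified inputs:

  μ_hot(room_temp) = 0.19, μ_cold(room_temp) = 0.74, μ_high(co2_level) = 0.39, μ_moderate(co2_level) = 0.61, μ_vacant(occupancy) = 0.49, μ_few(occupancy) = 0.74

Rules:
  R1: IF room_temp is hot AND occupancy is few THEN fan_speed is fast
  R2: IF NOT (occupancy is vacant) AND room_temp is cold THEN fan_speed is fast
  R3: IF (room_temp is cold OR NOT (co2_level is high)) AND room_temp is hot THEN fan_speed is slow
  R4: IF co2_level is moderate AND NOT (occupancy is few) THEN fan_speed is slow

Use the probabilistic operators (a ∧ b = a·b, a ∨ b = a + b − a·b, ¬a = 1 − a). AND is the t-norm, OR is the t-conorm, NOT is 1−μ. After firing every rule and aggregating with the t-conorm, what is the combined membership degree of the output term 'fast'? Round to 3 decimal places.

R1: hot=0.19, few=0.74; AND[a·b] → w = 0.1406
R2: ¬vacant=1−0.49=0.51, cold=0.74; AND[a·b] → w = 0.3774
R3: (cold=0.74 OR ¬high=1−0.39=0.61) = 0.8986; AND[a·b] with hot=0.19 → w = 0.1707
R4: moderate=0.61, ¬few=1−0.74=0.26; AND[a·b] → w = 0.1586
Rules with consequent 'fast': {R1, R2} → strengths 0.1406, 0.3774
Aggregate via t-conorm [a + b − a·b]: 0.4649

0.465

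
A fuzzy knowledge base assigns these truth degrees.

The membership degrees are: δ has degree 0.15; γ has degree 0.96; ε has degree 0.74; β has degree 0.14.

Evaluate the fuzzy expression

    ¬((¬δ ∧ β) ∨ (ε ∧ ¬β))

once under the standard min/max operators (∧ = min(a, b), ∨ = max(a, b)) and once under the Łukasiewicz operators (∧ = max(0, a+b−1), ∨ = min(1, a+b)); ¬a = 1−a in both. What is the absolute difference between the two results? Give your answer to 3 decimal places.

Under standard min/max:
  ¬δ = 1 − 0.15 = 0.85
  ¬δ ∧ β = min(a, b) on (0.85, 0.14) = 0.14
  ¬β = 1 − 0.14 = 0.86
  ε ∧ ¬β = min(a, b) on (0.74, 0.86) = 0.74
  (¬δ ∧ β) ∨ (ε ∧ ¬β) = max(a, b) on (0.14, 0.74) = 0.74
  ¬((¬δ ∧ β) ∨ (ε ∧ ¬β)) = 1 − 0.74 = 0.26
  → value = 0.2600
Under Łukasiewicz:
  ¬δ = 1 − 0.15 = 0.85
  ¬δ ∧ β = max(0, a+b−1) on (0.85, 0.14) = 0.00
  ¬β = 1 − 0.14 = 0.86
  ε ∧ ¬β = max(0, a+b−1) on (0.74, 0.86) = 0.60
  (¬δ ∧ β) ∨ (ε ∧ ¬β) = min(1, a+b) on (0.00, 0.60) = 0.60
  ¬((¬δ ∧ β) ∨ (ε ∧ ¬β)) = 1 − 0.60 = 0.40
  → value = 0.4000
|0.2600 − 0.4000| = 0.140

0.140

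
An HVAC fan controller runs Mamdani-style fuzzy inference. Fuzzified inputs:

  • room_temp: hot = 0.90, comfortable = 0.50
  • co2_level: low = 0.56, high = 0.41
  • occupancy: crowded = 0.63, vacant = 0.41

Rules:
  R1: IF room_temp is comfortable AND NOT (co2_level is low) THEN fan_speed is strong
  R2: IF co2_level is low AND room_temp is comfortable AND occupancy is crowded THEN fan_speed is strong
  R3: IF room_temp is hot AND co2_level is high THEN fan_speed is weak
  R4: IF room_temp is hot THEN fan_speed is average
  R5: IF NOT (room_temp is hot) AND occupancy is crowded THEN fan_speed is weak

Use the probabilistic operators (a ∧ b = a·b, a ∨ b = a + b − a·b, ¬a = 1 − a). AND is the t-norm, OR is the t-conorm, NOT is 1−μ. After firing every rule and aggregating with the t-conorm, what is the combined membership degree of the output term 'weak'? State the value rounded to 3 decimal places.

0.409

R1: comfortable=0.50, ¬low=1−0.56=0.44; AND[a·b] → w = 0.2200
R2: low=0.56, comfortable=0.50, crowded=0.63; AND[a·b] → w = 0.1764
R3: hot=0.90, high=0.41; AND[a·b] → w = 0.3690
R4: hot=0.90 → w = 0.9000
R5: ¬hot=1−0.90=0.10, crowded=0.63; AND[a·b] → w = 0.0630
Rules with consequent 'weak': {R3, R5} → strengths 0.3690, 0.0630
Aggregate via t-conorm [a + b − a·b]: 0.4088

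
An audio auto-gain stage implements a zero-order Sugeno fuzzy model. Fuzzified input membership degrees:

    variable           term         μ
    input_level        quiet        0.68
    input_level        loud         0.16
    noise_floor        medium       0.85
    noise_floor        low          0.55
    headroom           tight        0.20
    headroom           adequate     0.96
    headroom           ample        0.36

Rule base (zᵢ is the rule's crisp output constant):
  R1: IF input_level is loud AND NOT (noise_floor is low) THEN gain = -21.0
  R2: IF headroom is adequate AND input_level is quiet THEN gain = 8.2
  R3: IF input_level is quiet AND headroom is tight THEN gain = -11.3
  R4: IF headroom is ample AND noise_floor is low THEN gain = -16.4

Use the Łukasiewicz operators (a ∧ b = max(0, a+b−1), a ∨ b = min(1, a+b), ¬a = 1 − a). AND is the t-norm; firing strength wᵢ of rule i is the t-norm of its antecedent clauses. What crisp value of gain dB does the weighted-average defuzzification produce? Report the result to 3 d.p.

R1 (z=-21.0): loud=0.16, ¬low=1−0.55=0.45; AND[max(0, a+b−1)] → w = 0.00
R2 (z=8.2): adequate=0.96, quiet=0.68; AND[max(0, a+b−1)] → w = 0.64
R3 (z=-11.3): quiet=0.68, tight=0.20; AND[max(0, a+b−1)] → w = 0.00
R4 (z=-16.4): ample=0.36, low=0.55; AND[max(0, a+b−1)] → w = 0.00
Weighted average = (0.00·-21.0 + 0.64·8.2 + 0.00·-11.3 + 0.00·-16.4) / (0.00 + 0.64 + 0.00 + 0.00)
  = 5.2480 / 0.6400 = 8.200

8.200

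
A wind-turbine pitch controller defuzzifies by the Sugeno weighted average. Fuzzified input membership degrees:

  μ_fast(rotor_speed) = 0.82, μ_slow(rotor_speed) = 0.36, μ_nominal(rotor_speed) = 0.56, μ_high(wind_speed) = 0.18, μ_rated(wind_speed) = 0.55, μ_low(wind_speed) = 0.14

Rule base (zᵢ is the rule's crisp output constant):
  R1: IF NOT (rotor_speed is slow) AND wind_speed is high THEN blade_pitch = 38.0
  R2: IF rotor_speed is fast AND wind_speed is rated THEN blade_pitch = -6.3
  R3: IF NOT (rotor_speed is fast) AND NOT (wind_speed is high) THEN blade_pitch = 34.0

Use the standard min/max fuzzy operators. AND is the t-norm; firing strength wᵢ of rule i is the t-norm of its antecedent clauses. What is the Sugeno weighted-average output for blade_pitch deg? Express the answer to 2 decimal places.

R1 (z=38.0): ¬slow=1−0.36=0.64, high=0.18; AND[min(a, b)] → w = 0.18
R2 (z=-6.3): fast=0.82, rated=0.55; AND[min(a, b)] → w = 0.55
R3 (z=34.0): ¬fast=1−0.82=0.18, ¬high=1−0.18=0.82; AND[min(a, b)] → w = 0.18
Weighted average = (0.18·38.0 + 0.55·-6.3 + 0.18·34.0) / (0.18 + 0.55 + 0.18)
  = 9.4950 / 0.9100 = 10.43

10.43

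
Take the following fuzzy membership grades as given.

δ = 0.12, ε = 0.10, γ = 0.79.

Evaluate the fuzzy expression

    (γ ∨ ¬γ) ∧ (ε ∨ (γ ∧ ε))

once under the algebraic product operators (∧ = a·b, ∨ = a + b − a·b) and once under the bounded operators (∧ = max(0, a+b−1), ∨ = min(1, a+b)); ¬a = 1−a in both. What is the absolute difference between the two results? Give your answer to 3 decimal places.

0.043

Under algebraic product:
  ¬γ = 1 − 0.7900 = 0.2100
  γ ∨ ¬γ = a + b − a·b on (0.7900, 0.2100) = 0.8341
  γ ∧ ε = a·b on (0.7900, 0.1000) = 0.0790
  ε ∨ (γ ∧ ε) = a + b − a·b on (0.1000, 0.0790) = 0.1711
  (γ ∨ ¬γ) ∧ (ε ∨ (γ ∧ ε)) = a·b on (0.8341, 0.1711) = 0.1427
  → value = 0.1427
Under bounded:
  ¬γ = 1 − 0.79 = 0.21
  γ ∨ ¬γ = min(1, a+b) on (0.79, 0.21) = 1.00
  γ ∧ ε = max(0, a+b−1) on (0.79, 0.10) = 0.00
  ε ∨ (γ ∧ ε) = min(1, a+b) on (0.10, 0.00) = 0.10
  (γ ∨ ¬γ) ∧ (ε ∨ (γ ∧ ε)) = max(0, a+b−1) on (1.00, 0.10) = 0.10
  → value = 0.1000
|0.1427 − 0.1000| = 0.043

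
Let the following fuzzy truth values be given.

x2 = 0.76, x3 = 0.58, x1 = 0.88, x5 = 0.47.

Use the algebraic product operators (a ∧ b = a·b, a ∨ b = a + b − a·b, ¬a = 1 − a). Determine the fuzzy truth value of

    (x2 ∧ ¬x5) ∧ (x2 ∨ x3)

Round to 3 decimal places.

¬x5 = 1 − 0.4700 = 0.5300
x2 ∧ ¬x5 = a·b on (0.7600, 0.5300) = 0.4028
x2 ∨ x3 = a + b − a·b on (0.7600, 0.5800) = 0.8992
(x2 ∧ ¬x5) ∧ (x2 ∨ x3) = a·b on (0.4028, 0.8992) = 0.3622

0.362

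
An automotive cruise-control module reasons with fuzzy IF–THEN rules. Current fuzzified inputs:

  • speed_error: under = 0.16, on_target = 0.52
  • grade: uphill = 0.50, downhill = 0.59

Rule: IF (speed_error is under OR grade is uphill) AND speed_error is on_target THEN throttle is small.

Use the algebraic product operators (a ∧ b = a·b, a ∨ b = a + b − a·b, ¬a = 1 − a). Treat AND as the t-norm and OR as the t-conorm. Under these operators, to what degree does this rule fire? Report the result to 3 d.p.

firing strength: (under=0.16 OR uphill=0.50) = 0.5800; AND[a·b] with on_target=0.52 → w = 0.3016

0.302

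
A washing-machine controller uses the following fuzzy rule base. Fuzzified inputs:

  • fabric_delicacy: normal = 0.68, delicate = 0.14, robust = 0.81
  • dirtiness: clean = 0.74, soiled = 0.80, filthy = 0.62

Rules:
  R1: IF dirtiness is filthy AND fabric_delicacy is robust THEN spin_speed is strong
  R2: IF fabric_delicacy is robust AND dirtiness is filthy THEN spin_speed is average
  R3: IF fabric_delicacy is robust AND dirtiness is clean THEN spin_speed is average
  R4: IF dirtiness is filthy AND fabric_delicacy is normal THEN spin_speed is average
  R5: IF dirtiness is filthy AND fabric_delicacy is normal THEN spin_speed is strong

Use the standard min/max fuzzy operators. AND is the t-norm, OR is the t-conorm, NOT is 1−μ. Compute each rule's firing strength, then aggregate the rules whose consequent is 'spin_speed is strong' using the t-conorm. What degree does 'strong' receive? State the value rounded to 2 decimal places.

R1: filthy=0.62, robust=0.81; AND[min(a, b)] → w = 0.62
R2: robust=0.81, filthy=0.62; AND[min(a, b)] → w = 0.62
R3: robust=0.81, clean=0.74; AND[min(a, b)] → w = 0.74
R4: filthy=0.62, normal=0.68; AND[min(a, b)] → w = 0.62
R5: filthy=0.62, normal=0.68; AND[min(a, b)] → w = 0.62
Rules with consequent 'strong': {R1, R5} → strengths 0.62, 0.62
Aggregate via t-conorm [max(a, b)]: 0.62

0.62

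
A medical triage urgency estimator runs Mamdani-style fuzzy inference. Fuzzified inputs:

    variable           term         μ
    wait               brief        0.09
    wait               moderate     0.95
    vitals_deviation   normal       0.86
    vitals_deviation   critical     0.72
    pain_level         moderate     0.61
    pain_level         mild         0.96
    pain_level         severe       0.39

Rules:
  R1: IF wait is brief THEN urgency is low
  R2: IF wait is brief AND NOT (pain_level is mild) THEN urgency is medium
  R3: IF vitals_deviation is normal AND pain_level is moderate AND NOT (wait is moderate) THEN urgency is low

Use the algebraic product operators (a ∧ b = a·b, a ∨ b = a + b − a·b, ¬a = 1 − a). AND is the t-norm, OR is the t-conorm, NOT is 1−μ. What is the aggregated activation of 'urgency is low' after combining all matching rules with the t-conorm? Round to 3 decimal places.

R1: brief=0.09 → w = 0.0900
R2: brief=0.09, ¬mild=1−0.96=0.04; AND[a·b] → w = 0.0036
R3: normal=0.86, moderate=0.61, ¬moderate=1−0.95=0.05; AND[a·b] → w = 0.0262
Rules with consequent 'low': {R1, R3} → strengths 0.0900, 0.0262
Aggregate via t-conorm [a + b − a·b]: 0.1139

0.114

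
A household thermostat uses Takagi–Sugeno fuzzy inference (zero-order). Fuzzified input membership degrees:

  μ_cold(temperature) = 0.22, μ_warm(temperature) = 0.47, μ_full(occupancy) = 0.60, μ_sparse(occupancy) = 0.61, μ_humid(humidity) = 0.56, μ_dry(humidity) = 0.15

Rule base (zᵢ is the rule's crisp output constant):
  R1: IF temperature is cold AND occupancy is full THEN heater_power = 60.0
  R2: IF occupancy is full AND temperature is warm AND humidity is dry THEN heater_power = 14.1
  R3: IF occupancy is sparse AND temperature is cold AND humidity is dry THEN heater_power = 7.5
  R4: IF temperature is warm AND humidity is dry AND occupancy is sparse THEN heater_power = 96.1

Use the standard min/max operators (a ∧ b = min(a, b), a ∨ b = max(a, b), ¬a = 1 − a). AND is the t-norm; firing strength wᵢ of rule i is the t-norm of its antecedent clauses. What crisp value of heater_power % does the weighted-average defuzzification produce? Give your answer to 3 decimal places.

46.052

R1 (z=60.0): cold=0.22, full=0.60; AND[min(a, b)] → w = 0.22
R2 (z=14.1): full=0.60, warm=0.47, dry=0.15; AND[min(a, b)] → w = 0.15
R3 (z=7.5): sparse=0.61, cold=0.22, dry=0.15; AND[min(a, b)] → w = 0.15
R4 (z=96.1): warm=0.47, dry=0.15, sparse=0.61; AND[min(a, b)] → w = 0.15
Weighted average = (0.22·60.0 + 0.15·14.1 + 0.15·7.5 + 0.15·96.1) / (0.22 + 0.15 + 0.15 + 0.15)
  = 30.8550 / 0.6700 = 46.052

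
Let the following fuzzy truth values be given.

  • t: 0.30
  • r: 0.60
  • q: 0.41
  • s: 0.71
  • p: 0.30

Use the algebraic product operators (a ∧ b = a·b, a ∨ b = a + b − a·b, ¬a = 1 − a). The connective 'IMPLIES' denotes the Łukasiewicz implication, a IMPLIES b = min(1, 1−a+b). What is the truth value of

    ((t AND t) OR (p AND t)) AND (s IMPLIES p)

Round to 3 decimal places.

t AND t = a·b on (0.3000, 0.3000) = 0.0900
p AND t = a·b on (0.3000, 0.3000) = 0.0900
(t AND t) OR (p AND t) = a + b − a·b on (0.0900, 0.0900) = 0.1719
s IMPLIES p  [Łukasiewicz: min(1, 1−a+b)] with a=0.7100, b=0.3000 → 0.5900
((t AND t) OR (p AND t)) AND (s IMPLIES p) = a·b on (0.1719, 0.5900) = 0.1014

0.101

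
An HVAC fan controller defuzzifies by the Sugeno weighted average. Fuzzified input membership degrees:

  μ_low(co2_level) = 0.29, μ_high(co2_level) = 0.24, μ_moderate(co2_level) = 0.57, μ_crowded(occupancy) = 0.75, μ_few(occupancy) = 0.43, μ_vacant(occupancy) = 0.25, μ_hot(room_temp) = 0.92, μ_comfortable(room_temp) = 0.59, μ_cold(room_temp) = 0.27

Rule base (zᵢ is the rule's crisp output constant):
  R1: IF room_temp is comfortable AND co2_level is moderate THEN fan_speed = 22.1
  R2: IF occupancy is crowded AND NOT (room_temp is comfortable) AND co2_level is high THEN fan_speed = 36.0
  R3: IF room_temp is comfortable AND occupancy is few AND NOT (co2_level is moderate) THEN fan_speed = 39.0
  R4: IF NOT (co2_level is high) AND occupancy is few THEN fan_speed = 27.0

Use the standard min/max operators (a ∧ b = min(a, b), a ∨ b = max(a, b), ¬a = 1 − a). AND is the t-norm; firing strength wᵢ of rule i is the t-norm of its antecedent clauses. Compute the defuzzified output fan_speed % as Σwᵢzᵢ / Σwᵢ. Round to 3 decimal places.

R1 (z=22.1): comfortable=0.59, moderate=0.57; AND[min(a, b)] → w = 0.57
R2 (z=36.0): crowded=0.75, ¬comfortable=1−0.59=0.41, high=0.24; AND[min(a, b)] → w = 0.24
R3 (z=39.0): comfortable=0.59, few=0.43, ¬moderate=1−0.57=0.43; AND[min(a, b)] → w = 0.43
R4 (z=27.0): ¬high=1−0.24=0.76, few=0.43; AND[min(a, b)] → w = 0.43
Weighted average = (0.57·22.1 + 0.24·36.0 + 0.43·39.0 + 0.43·27.0) / (0.57 + 0.24 + 0.43 + 0.43)
  = 49.6170 / 1.6700 = 29.711

29.711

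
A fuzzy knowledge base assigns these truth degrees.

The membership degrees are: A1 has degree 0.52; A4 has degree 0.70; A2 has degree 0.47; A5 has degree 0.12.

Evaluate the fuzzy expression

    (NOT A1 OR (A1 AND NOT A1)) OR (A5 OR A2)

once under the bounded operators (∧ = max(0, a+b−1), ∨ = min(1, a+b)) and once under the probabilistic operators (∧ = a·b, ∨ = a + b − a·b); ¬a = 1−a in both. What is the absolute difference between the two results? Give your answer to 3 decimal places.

0.182

Under bounded:
  NOT A1 = 1 − 0.52 = 0.48
  NOT A1 = 1 − 0.52 = 0.48
  A1 AND NOT A1 = max(0, a+b−1) on (0.52, 0.48) = 0.00
  NOT A1 OR (A1 AND NOT A1) = min(1, a+b) on (0.48, 0.00) = 0.48
  A5 OR A2 = min(1, a+b) on (0.12, 0.47) = 0.59
  (NOT A1 OR (A1 AND NOT A1)) OR (A5 OR A2) = min(1, a+b) on (0.48, 0.59) = 1.00
  → value = 1.0000
Under probabilistic:
  NOT A1 = 1 − 0.5200 = 0.4800
  NOT A1 = 1 − 0.5200 = 0.4800
  A1 AND NOT A1 = a·b on (0.5200, 0.4800) = 0.2496
  NOT A1 OR (A1 AND NOT A1) = a + b − a·b on (0.4800, 0.2496) = 0.6098
  A5 OR A2 = a + b − a·b on (0.1200, 0.4700) = 0.5336
  (NOT A1 OR (A1 AND NOT A1)) OR (A5 OR A2) = a + b − a·b on (0.6098, 0.5336) = 0.8180
  → value = 0.8180
|1.0000 − 0.8180| = 0.182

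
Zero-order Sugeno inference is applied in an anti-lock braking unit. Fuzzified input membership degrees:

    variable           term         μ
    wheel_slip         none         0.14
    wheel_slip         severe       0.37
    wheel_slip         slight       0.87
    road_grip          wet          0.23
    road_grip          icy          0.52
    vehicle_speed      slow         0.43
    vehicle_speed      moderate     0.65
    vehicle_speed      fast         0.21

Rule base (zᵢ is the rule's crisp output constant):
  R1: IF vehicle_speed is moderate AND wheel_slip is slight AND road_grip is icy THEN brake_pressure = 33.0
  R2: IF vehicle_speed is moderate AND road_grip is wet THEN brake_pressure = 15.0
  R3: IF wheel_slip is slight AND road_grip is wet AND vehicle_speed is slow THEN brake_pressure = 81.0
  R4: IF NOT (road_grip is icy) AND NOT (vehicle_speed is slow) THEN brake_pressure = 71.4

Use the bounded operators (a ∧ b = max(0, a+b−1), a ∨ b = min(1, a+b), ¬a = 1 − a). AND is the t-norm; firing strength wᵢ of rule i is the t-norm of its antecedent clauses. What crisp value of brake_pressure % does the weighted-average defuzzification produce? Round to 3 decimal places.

54.333

R1 (z=33.0): moderate=0.65, slight=0.87, icy=0.52; AND[max(0, a+b−1)] → w = 0.04
R2 (z=15.0): moderate=0.65, wet=0.23; AND[max(0, a+b−1)] → w = 0.00
R3 (z=81.0): slight=0.87, wet=0.23, slow=0.43; AND[max(0, a+b−1)] → w = 0.00
R4 (z=71.4): ¬icy=1−0.52=0.48, ¬slow=1−0.43=0.57; AND[max(0, a+b−1)] → w = 0.05
Weighted average = (0.04·33.0 + 0.00·15.0 + 0.00·81.0 + 0.05·71.4) / (0.04 + 0.00 + 0.00 + 0.05)
  = 4.8900 / 0.0900 = 54.333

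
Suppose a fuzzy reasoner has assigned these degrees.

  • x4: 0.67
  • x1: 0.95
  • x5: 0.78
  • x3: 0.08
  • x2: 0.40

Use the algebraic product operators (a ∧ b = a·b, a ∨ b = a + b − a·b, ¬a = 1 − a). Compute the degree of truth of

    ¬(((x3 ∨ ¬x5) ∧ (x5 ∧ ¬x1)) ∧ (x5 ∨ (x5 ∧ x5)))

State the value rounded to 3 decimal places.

¬x5 = 1 − 0.7800 = 0.2200
x3 ∨ ¬x5 = a + b − a·b on (0.0800, 0.2200) = 0.2824
¬x1 = 1 − 0.9500 = 0.0500
x5 ∧ ¬x1 = a·b on (0.7800, 0.0500) = 0.0390
(x3 ∨ ¬x5) ∧ (x5 ∧ ¬x1) = a·b on (0.2824, 0.0390) = 0.0110
x5 ∧ x5 = a·b on (0.7800, 0.7800) = 0.6084
x5 ∨ (x5 ∧ x5) = a + b − a·b on (0.7800, 0.6084) = 0.9138
((x3 ∨ ¬x5) ∧ (x5 ∧ ¬x1)) ∧ (x5 ∨ (x5 ∧ x5)) = a·b on (0.0110, 0.9138) = 0.0101
¬(((x3 ∨ ¬x5) ∧ (x5 ∧ ¬x1)) ∧ (x5 ∨ (x5 ∧ x5))) = 1 − 0.0101 = 0.9899

0.990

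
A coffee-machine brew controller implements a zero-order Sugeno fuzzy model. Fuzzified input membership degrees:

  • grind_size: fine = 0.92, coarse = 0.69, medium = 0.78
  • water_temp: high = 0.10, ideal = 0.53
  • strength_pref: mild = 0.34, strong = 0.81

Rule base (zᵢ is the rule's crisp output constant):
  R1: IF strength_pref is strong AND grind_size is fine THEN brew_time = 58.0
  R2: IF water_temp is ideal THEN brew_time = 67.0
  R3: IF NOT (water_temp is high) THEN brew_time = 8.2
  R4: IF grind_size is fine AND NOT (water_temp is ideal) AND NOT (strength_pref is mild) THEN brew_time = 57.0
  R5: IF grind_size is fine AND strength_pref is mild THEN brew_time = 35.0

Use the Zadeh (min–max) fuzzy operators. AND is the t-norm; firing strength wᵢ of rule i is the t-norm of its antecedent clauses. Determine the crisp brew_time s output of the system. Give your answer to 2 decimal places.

R1 (z=58.0): strong=0.81, fine=0.92; AND[min(a, b)] → w = 0.81
R2 (z=67.0): ideal=0.53 → w = 0.53
R3 (z=8.2): ¬high=1−0.10=0.90 → w = 0.90
R4 (z=57.0): fine=0.92, ¬ideal=1−0.53=0.47, ¬mild=1−0.34=0.66; AND[min(a, b)] → w = 0.47
R5 (z=35.0): fine=0.92, mild=0.34; AND[min(a, b)] → w = 0.34
Weighted average = (0.81·58.0 + 0.53·67.0 + 0.90·8.2 + 0.47·57.0 + 0.34·35.0) / (0.81 + 0.53 + 0.90 + 0.47 + 0.34)
  = 128.5600 / 3.0500 = 42.15

42.15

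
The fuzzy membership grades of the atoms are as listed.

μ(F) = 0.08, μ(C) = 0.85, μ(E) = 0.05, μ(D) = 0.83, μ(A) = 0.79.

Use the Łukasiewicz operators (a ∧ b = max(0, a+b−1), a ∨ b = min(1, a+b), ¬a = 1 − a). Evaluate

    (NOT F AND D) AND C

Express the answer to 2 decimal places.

0.60

NOT F = 1 − 0.08 = 0.92
NOT F AND D = max(0, a+b−1) on (0.92, 0.83) = 0.75
(NOT F AND D) AND C = max(0, a+b−1) on (0.75, 0.85) = 0.60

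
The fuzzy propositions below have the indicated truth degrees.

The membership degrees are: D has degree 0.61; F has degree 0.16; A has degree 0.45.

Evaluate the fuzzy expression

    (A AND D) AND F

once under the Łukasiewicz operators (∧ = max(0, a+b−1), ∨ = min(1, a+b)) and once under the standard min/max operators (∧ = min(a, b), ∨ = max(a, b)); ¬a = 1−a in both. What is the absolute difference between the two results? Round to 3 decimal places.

0.160

Under Łukasiewicz:
  A AND D = max(0, a+b−1) on (0.45, 0.61) = 0.06
  (A AND D) AND F = max(0, a+b−1) on (0.06, 0.16) = 0.00
  → value = 0.0000
Under standard min/max:
  A AND D = min(a, b) on (0.45, 0.61) = 0.45
  (A AND D) AND F = min(a, b) on (0.45, 0.16) = 0.16
  → value = 0.1600
|0.0000 − 0.1600| = 0.160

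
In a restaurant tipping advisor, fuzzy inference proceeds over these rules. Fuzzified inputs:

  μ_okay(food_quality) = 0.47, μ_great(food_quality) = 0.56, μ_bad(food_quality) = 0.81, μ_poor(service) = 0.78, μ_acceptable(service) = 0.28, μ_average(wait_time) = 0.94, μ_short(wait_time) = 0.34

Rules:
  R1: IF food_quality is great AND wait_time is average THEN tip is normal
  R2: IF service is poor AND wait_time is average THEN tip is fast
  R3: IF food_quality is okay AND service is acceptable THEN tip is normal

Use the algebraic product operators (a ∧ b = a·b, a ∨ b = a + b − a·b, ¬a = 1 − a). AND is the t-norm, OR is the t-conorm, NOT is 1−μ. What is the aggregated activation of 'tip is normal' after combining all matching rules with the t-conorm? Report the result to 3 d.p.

0.589

R1: great=0.56, average=0.94; AND[a·b] → w = 0.5264
R2: poor=0.78, average=0.94; AND[a·b] → w = 0.7332
R3: okay=0.47, acceptable=0.28; AND[a·b] → w = 0.1316
Rules with consequent 'normal': {R1, R3} → strengths 0.5264, 0.1316
Aggregate via t-conorm [a + b − a·b]: 0.5887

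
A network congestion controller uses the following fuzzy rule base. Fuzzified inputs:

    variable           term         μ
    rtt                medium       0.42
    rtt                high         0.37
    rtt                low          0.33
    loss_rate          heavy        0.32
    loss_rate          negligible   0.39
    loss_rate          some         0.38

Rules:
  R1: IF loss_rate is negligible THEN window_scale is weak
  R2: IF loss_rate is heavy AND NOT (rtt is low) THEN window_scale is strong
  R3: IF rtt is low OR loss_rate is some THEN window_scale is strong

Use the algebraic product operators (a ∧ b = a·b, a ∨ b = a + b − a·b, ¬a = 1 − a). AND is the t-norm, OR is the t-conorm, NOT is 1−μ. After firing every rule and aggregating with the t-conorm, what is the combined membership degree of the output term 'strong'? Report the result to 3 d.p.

R1: negligible=0.39 → w = 0.3900
R2: heavy=0.32, ¬low=1−0.33=0.67; AND[a·b] → w = 0.2144
R3: low=0.33, some=0.38; OR[a + b − a·b] → w = 0.5846
Rules with consequent 'strong': {R2, R3} → strengths 0.2144, 0.5846
Aggregate via t-conorm [a + b − a·b]: 0.6737

0.674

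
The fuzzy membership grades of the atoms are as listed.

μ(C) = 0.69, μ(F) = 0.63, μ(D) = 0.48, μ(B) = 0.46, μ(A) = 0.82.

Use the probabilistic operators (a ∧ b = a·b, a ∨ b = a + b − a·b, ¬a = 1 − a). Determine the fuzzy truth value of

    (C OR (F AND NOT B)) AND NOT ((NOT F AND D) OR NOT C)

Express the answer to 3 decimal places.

0.451

NOT B = 1 − 0.4600 = 0.5400
F AND NOT B = a·b on (0.6300, 0.5400) = 0.3402
C OR (F AND NOT B) = a + b − a·b on (0.6900, 0.3402) = 0.7955
NOT F = 1 − 0.6300 = 0.3700
NOT F AND D = a·b on (0.3700, 0.4800) = 0.1776
NOT C = 1 − 0.6900 = 0.3100
(NOT F AND D) OR NOT C = a + b − a·b on (0.1776, 0.3100) = 0.4325
NOT ((NOT F AND D) OR NOT C) = 1 − 0.4325 = 0.5675
(C OR (F AND NOT B)) AND NOT ((NOT F AND D) OR NOT C) = a·b on (0.7955, 0.5675) = 0.4514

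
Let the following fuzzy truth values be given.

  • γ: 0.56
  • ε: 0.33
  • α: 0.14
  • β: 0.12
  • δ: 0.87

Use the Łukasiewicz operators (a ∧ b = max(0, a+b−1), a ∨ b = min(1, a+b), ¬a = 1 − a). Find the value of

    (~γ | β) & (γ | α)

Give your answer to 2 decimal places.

~γ = 1 − 0.56 = 0.44
~γ | β = min(1, a+b) on (0.44, 0.12) = 0.56
γ | α = min(1, a+b) on (0.56, 0.14) = 0.70
(~γ | β) & (γ | α) = max(0, a+b−1) on (0.56, 0.70) = 0.26

0.26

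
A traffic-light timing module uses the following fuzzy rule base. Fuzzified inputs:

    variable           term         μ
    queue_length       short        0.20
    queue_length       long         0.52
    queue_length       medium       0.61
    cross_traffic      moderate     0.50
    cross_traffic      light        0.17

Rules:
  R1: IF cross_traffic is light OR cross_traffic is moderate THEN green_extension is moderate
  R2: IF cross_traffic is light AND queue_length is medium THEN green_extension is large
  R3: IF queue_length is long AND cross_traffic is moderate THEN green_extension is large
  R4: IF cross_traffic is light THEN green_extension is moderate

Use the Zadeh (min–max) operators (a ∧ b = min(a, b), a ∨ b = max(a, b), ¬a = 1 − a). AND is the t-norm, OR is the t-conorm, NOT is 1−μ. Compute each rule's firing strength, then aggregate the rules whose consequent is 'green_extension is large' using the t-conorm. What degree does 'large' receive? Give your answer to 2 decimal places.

R1: light=0.17, moderate=0.50; OR[max(a, b)] → w = 0.50
R2: light=0.17, medium=0.61; AND[min(a, b)] → w = 0.17
R3: long=0.52, moderate=0.50; AND[min(a, b)] → w = 0.50
R4: light=0.17 → w = 0.17
Rules with consequent 'large': {R2, R3} → strengths 0.17, 0.50
Aggregate via t-conorm [max(a, b)]: 0.50

0.50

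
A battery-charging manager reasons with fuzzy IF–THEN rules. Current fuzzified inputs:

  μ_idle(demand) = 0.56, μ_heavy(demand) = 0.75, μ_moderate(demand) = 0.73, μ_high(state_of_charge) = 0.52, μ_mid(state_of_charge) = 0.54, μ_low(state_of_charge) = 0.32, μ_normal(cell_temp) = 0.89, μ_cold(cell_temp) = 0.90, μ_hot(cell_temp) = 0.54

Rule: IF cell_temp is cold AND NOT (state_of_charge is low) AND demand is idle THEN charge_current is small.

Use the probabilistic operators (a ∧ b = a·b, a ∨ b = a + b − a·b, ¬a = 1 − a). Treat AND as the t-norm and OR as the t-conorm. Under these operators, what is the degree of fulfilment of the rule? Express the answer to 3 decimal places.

0.343

firing strength: cold=0.90, ¬low=1−0.32=0.68, idle=0.56; AND[a·b] → w = 0.3427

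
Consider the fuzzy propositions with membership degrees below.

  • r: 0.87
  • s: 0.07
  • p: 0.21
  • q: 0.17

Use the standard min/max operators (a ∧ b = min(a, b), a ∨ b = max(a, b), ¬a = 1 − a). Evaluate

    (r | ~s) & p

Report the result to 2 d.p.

~s = 1 − 0.07 = 0.93
r | ~s = max(a, b) on (0.87, 0.93) = 0.93
(r | ~s) & p = min(a, b) on (0.93, 0.21) = 0.21

0.21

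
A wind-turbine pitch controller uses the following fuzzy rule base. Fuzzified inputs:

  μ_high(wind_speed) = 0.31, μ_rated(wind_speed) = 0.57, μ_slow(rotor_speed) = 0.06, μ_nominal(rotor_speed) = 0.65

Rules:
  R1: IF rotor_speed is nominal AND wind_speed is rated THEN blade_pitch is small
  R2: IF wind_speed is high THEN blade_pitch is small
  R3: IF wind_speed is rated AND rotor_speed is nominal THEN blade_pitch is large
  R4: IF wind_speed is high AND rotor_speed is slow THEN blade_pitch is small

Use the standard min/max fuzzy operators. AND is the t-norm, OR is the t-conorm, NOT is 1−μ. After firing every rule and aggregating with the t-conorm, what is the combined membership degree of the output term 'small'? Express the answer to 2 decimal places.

R1: nominal=0.65, rated=0.57; AND[min(a, b)] → w = 0.57
R2: high=0.31 → w = 0.31
R3: rated=0.57, nominal=0.65; AND[min(a, b)] → w = 0.57
R4: high=0.31, slow=0.06; AND[min(a, b)] → w = 0.06
Rules with consequent 'small': {R1, R2, R4} → strengths 0.57, 0.31, 0.06
Aggregate via t-conorm [max(a, b)]: 0.57

0.57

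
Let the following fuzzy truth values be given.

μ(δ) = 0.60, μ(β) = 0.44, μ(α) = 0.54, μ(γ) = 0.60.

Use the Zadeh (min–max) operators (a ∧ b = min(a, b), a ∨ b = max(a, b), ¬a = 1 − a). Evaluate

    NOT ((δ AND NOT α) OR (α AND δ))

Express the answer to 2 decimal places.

NOT α = 1 − 0.54 = 0.46
δ AND NOT α = min(a, b) on (0.60, 0.46) = 0.46
α AND δ = min(a, b) on (0.54, 0.60) = 0.54
(δ AND NOT α) OR (α AND δ) = max(a, b) on (0.46, 0.54) = 0.54
NOT ((δ AND NOT α) OR (α AND δ)) = 1 − 0.54 = 0.46

0.46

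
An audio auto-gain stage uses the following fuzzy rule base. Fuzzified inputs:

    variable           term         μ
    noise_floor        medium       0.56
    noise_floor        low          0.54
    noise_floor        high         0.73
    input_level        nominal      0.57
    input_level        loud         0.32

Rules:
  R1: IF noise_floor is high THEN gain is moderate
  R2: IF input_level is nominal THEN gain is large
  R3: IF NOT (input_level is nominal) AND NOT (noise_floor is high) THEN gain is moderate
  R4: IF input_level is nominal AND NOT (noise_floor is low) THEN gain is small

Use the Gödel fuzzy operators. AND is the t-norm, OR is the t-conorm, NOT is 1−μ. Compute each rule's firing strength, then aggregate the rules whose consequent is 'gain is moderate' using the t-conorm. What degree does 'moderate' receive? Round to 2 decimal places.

R1: high=0.73 → w = 0.73
R2: nominal=0.57 → w = 0.57
R3: ¬nominal=1−0.57=0.43, ¬high=1−0.73=0.27; AND[min(a, b)] → w = 0.27
R4: nominal=0.57, ¬low=1−0.54=0.46; AND[min(a, b)] → w = 0.46
Rules with consequent 'moderate': {R1, R3} → strengths 0.73, 0.27
Aggregate via t-conorm [max(a, b)]: 0.73

0.73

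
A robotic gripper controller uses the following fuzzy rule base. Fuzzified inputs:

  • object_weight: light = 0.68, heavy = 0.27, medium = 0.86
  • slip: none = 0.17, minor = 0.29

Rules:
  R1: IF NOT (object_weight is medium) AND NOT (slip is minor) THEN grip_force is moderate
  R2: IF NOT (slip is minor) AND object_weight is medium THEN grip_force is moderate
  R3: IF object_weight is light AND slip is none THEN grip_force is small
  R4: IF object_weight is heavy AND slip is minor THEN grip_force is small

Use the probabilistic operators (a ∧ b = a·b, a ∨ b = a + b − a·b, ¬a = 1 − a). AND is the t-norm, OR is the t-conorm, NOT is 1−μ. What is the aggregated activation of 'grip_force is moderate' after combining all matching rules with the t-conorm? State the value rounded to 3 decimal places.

0.649

R1: ¬medium=1−0.86=0.14, ¬minor=1−0.29=0.71; AND[a·b] → w = 0.0994
R2: ¬minor=1−0.29=0.71, medium=0.86; AND[a·b] → w = 0.6106
R3: light=0.68, none=0.17; AND[a·b] → w = 0.1156
R4: heavy=0.27, minor=0.29; AND[a·b] → w = 0.0783
Rules with consequent 'moderate': {R1, R2} → strengths 0.0994, 0.6106
Aggregate via t-conorm [a + b − a·b]: 0.6493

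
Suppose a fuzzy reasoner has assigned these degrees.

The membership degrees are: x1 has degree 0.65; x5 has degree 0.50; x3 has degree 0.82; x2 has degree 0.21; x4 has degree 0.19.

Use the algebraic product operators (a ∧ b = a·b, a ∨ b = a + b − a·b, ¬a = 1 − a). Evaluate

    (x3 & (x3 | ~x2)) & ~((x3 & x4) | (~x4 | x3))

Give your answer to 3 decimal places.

~x2 = 1 − 0.2100 = 0.7900
x3 | ~x2 = a + b − a·b on (0.8200, 0.7900) = 0.9622
x3 & (x3 | ~x2) = a·b on (0.8200, 0.9622) = 0.7890
x3 & x4 = a·b on (0.8200, 0.1900) = 0.1558
~x4 = 1 − 0.1900 = 0.8100
~x4 | x3 = a + b − a·b on (0.8100, 0.8200) = 0.9658
(x3 & x4) | (~x4 | x3) = a + b − a·b on (0.1558, 0.9658) = 0.9711
~((x3 & x4) | (~x4 | x3)) = 1 − 0.9711 = 0.0289
(x3 & (x3 | ~x2)) & ~((x3 & x4) | (~x4 | x3)) = a·b on (0.7890, 0.0289) = 0.0228

0.023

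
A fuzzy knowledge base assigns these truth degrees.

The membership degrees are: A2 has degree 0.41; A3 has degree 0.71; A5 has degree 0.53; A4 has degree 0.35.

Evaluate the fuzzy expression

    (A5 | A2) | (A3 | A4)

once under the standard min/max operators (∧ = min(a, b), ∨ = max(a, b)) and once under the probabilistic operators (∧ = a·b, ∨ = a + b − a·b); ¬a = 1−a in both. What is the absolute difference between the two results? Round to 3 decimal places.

0.238

Under standard min/max:
  A5 | A2 = max(a, b) on (0.53, 0.41) = 0.53
  A3 | A4 = max(a, b) on (0.71, 0.35) = 0.71
  (A5 | A2) | (A3 | A4) = max(a, b) on (0.53, 0.71) = 0.71
  → value = 0.7100
Under probabilistic:
  A5 | A2 = a + b − a·b on (0.5300, 0.4100) = 0.7227
  A3 | A4 = a + b − a·b on (0.7100, 0.3500) = 0.8115
  (A5 | A2) | (A3 | A4) = a + b − a·b on (0.7227, 0.8115) = 0.9477
  → value = 0.9477
|0.7100 − 0.9477| = 0.238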